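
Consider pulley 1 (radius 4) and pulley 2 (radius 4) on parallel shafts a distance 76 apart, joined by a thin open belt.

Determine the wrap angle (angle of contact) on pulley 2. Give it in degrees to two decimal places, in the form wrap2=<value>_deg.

open belt: β = asin((r2−r1)/C) = asin(0/76) = 0.0000°
wrap1 = π − 2β = 180.0000°
wrap2 = π + 2β = 180.0000°

wrap2=180.00_deg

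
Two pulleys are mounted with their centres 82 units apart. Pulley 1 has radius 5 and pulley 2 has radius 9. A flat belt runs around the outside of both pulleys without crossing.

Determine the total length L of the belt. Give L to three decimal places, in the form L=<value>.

L=208.177

open belt: β = asin((r2−r1)/C) = asin(4/82) = 2.7960°
wrap1 = π − 2β = 174.4079°
wrap2 = π + 2β = 185.5921°
tangent length = C·cosβ = 81.9024
L = r1·wrap1 + r2·wrap2 + 2·C·cosβ = 5·3.0440 + 9·3.2392 + 2·81.9024 = 208.1775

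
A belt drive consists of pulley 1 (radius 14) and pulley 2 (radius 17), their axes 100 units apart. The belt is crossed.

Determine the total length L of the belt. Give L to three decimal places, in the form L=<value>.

crossed belt: β = asin((r1+r2)/C) = asin(31/100) = 18.0592°
wrap1 = wrap2 = π + 2β = 216.1185°
tangent length = C·cosβ = 95.0737
L = (r1+r2)·wrap + 2·C·cosβ = 31·3.7720 + 2·95.0737 = 307.0787

L=307.079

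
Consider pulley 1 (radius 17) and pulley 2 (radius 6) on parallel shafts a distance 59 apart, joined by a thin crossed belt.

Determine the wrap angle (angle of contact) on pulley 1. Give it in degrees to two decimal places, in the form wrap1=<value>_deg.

wrap1=225.89_deg

crossed belt: β = asin((r1+r2)/C) = asin(23/59) = 22.9440°
wrap1 = wrap2 = π + 2β = 225.8879°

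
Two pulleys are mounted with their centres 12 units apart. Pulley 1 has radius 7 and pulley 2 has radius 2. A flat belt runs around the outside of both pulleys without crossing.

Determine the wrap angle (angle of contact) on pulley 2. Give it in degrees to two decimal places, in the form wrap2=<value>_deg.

wrap2=130.75_deg

open belt: β = asin((r2−r1)/C) = asin(-5/12) = -24.6243°
wrap1 = π − 2β = 229.2486°
wrap2 = π + 2β = 130.7514°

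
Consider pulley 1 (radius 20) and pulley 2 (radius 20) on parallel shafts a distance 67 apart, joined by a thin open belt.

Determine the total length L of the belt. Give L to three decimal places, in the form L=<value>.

L=259.664

open belt: β = asin((r2−r1)/C) = asin(0/67) = 0.0000°
wrap1 = π − 2β = 180.0000°
wrap2 = π + 2β = 180.0000°
tangent length = C·cosβ = 67.0000
L = r1·wrap1 + r2·wrap2 + 2·C·cosβ = 20·3.1416 + 20·3.1416 + 2·67.0000 = 259.6637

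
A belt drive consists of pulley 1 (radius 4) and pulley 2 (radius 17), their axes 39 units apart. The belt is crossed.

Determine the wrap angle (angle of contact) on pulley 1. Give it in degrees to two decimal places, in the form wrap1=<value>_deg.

crossed belt: β = asin((r1+r2)/C) = asin(21/39) = 32.5790°
wrap1 = wrap2 = π + 2β = 245.1579°

wrap1=245.16_deg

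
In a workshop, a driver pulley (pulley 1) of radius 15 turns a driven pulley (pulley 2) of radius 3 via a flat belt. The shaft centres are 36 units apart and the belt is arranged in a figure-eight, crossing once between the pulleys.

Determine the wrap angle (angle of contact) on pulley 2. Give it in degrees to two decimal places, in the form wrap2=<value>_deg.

wrap2=240.00_deg

crossed belt: β = asin((r1+r2)/C) = asin(18/36) = 30.0000°
wrap1 = wrap2 = π + 2β = 240.0000°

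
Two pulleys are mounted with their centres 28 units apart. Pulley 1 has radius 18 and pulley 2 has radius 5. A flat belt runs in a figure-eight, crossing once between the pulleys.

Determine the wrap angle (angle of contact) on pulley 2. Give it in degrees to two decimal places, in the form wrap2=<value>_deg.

crossed belt: β = asin((r1+r2)/C) = asin(23/28) = 55.2281°
wrap1 = wrap2 = π + 2β = 290.4561°

wrap2=290.46_deg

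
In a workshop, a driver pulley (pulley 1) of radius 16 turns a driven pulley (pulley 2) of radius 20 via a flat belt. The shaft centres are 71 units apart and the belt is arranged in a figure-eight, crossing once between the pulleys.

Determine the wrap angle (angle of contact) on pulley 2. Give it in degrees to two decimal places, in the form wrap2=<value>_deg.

crossed belt: β = asin((r1+r2)/C) = asin(36/71) = 30.4670°
wrap1 = wrap2 = π + 2β = 240.9340°

wrap2=240.93_deg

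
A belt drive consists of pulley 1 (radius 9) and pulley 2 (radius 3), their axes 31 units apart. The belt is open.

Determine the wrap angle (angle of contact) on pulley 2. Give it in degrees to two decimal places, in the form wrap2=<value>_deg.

open belt: β = asin((r2−r1)/C) = asin(-6/31) = -11.1599°
wrap1 = π − 2β = 202.3199°
wrap2 = π + 2β = 157.6801°

wrap2=157.68_deg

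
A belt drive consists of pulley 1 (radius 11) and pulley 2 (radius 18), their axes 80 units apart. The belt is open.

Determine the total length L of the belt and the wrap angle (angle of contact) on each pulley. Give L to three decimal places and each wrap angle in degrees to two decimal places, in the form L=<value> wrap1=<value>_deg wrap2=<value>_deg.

L=251.719 wrap1=169.96_deg wrap2=190.04_deg

open belt: β = asin((r2−r1)/C) = asin(7/80) = 5.0198°
wrap1 = π − 2β = 169.9604°
wrap2 = π + 2β = 190.0396°
tangent length = C·cosβ = 79.6932
L = r1·wrap1 + r2·wrap2 + 2·C·cosβ = 11·2.9664 + 18·3.3168 + 2·79.6932 = 251.7191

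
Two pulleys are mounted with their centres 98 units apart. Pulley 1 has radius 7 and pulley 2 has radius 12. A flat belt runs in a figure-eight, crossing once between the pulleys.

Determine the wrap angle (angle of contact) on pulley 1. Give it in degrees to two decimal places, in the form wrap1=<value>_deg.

crossed belt: β = asin((r1+r2)/C) = asin(19/98) = 11.1792°
wrap1 = wrap2 = π + 2β = 202.3583°

wrap1=202.36_deg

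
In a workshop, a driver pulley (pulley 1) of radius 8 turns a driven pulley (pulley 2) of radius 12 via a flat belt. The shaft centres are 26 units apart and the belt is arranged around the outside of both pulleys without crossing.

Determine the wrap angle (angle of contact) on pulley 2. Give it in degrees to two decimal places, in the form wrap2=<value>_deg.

open belt: β = asin((r2−r1)/C) = asin(4/26) = 8.8499°
wrap1 = π − 2β = 162.3002°
wrap2 = π + 2β = 197.6998°

wrap2=197.70_deg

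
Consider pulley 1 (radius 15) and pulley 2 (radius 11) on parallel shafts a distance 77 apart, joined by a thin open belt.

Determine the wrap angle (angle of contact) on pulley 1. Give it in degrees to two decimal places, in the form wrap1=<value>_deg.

wrap1=185.96_deg

open belt: β = asin((r2−r1)/C) = asin(-4/77) = -2.9777°
wrap1 = π − 2β = 185.9555°
wrap2 = π + 2β = 174.0445°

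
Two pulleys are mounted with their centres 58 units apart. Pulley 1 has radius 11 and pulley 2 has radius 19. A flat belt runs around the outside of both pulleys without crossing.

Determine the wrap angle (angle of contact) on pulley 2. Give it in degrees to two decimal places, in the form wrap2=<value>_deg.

wrap2=195.86_deg

open belt: β = asin((r2−r1)/C) = asin(8/58) = 7.9281°
wrap1 = π − 2β = 164.1437°
wrap2 = π + 2β = 195.8563°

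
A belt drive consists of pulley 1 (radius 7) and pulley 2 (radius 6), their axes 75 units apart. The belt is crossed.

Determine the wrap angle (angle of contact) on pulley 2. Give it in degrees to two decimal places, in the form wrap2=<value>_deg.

crossed belt: β = asin((r1+r2)/C) = asin(13/75) = 9.9817°
wrap1 = wrap2 = π + 2β = 199.9634°

wrap2=199.96_deg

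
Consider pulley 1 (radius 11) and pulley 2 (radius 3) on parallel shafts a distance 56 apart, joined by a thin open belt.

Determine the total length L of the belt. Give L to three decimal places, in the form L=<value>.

open belt: β = asin((r2−r1)/C) = asin(-8/56) = -8.2132°
wrap1 = π − 2β = 196.4264°
wrap2 = π + 2β = 163.5736°
tangent length = C·cosβ = 55.4256
L = r1·wrap1 + r2·wrap2 + 2·C·cosβ = 11·3.4283 + 3·2.8549 + 2·55.4256 = 157.1271

L=157.127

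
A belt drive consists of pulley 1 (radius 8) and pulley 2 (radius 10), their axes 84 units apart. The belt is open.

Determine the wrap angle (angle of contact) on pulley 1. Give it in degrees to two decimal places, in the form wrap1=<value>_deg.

wrap1=177.27_deg

open belt: β = asin((r2−r1)/C) = asin(2/84) = 1.3643°
wrap1 = π − 2β = 177.2714°
wrap2 = π + 2β = 182.7286°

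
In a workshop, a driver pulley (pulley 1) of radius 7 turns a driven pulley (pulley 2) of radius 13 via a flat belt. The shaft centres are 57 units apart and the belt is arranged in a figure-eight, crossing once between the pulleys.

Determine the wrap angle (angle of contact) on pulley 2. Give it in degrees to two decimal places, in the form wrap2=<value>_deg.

wrap2=221.08_deg

crossed belt: β = asin((r1+r2)/C) = asin(20/57) = 20.5410°
wrap1 = wrap2 = π + 2β = 221.0820°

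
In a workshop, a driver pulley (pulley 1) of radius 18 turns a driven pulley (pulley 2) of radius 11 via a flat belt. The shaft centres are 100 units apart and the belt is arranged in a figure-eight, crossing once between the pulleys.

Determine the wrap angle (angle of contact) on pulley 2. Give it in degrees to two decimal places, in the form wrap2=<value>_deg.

crossed belt: β = asin((r1+r2)/C) = asin(29/100) = 16.8580°
wrap1 = wrap2 = π + 2β = 213.7159°

wrap2=213.72_deg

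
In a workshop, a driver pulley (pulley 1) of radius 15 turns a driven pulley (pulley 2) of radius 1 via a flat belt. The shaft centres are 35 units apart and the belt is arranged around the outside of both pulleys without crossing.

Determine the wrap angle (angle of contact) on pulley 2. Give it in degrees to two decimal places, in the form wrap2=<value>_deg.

wrap2=132.84_deg

open belt: β = asin((r2−r1)/C) = asin(-14/35) = -23.5782°
wrap1 = π − 2β = 227.1564°
wrap2 = π + 2β = 132.8436°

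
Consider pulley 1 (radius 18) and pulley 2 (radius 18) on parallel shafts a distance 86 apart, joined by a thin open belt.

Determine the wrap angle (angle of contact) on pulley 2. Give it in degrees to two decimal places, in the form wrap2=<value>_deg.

wrap2=180.00_deg

open belt: β = asin((r2−r1)/C) = asin(0/86) = 0.0000°
wrap1 = π − 2β = 180.0000°
wrap2 = π + 2β = 180.0000°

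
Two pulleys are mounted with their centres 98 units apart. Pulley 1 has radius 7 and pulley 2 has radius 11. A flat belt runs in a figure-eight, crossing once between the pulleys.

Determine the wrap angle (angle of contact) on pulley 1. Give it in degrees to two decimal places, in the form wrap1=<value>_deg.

crossed belt: β = asin((r1+r2)/C) = asin(18/98) = 10.5838°
wrap1 = wrap2 = π + 2β = 201.1676°

wrap1=201.17_deg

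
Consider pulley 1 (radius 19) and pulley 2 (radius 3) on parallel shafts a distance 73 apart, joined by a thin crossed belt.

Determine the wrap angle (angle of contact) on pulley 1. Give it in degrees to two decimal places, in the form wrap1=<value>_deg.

crossed belt: β = asin((r1+r2)/C) = asin(22/73) = 17.5399°
wrap1 = wrap2 = π + 2β = 215.0798°

wrap1=215.08_deg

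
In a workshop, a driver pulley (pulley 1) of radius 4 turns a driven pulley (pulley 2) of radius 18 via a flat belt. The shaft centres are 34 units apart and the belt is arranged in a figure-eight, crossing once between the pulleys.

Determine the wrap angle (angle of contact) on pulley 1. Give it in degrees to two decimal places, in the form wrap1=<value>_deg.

wrap1=260.64_deg

crossed belt: β = asin((r1+r2)/C) = asin(22/34) = 40.3202°
wrap1 = wrap2 = π + 2β = 260.6404°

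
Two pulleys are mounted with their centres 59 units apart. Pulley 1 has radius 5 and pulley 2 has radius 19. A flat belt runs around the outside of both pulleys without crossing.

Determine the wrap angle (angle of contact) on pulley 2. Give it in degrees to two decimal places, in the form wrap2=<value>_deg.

wrap2=207.45_deg

open belt: β = asin((r2−r1)/C) = asin(14/59) = 13.7265°
wrap1 = π − 2β = 152.5469°
wrap2 = π + 2β = 207.4531°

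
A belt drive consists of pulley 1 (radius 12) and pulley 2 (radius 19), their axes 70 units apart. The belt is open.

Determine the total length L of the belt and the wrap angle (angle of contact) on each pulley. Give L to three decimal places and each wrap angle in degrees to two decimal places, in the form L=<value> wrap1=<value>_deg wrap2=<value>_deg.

open belt: β = asin((r2−r1)/C) = asin(7/70) = 5.7392°
wrap1 = π − 2β = 168.5217°
wrap2 = π + 2β = 191.4783°
tangent length = C·cosβ = 69.6491
L = r1·wrap1 + r2·wrap2 + 2·C·cosβ = 12·2.9413 + 19·3.3419 + 2·69.6491 = 238.0900

L=238.090 wrap1=168.52_deg wrap2=191.48_deg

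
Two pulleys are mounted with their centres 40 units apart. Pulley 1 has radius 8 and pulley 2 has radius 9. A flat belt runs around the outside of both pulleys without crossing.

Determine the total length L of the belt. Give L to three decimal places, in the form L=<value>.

open belt: β = asin((r2−r1)/C) = asin(1/40) = 1.4325°
wrap1 = π − 2β = 177.1349°
wrap2 = π + 2β = 182.8651°
tangent length = C·cosβ = 39.9875
L = r1·wrap1 + r2·wrap2 + 2·C·cosβ = 8·3.0916 + 9·3.1916 + 2·39.9875 = 133.4321

L=133.432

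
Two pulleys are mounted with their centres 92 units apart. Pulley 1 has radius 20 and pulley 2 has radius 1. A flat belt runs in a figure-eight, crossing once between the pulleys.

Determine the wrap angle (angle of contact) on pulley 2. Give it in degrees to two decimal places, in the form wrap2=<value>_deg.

crossed belt: β = asin((r1+r2)/C) = asin(21/92) = 13.1947°
wrap1 = wrap2 = π + 2β = 206.3894°

wrap2=206.39_deg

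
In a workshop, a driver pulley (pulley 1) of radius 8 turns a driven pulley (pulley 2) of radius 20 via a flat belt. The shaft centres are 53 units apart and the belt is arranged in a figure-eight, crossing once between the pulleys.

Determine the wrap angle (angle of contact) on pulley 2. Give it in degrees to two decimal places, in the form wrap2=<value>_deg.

crossed belt: β = asin((r1+r2)/C) = asin(28/53) = 31.8908°
wrap1 = wrap2 = π + 2β = 243.7816°

wrap2=243.78_deg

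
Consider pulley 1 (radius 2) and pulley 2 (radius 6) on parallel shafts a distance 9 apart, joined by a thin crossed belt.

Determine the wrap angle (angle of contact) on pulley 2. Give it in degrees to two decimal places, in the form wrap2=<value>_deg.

crossed belt: β = asin((r1+r2)/C) = asin(8/9) = 62.7340°
wrap1 = wrap2 = π + 2β = 305.4679°

wrap2=305.47_deg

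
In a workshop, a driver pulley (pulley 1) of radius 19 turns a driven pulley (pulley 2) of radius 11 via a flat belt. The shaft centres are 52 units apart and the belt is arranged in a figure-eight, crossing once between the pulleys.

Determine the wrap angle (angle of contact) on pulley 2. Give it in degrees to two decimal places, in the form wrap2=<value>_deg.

crossed belt: β = asin((r1+r2)/C) = asin(30/52) = 35.2344°
wrap1 = wrap2 = π + 2β = 250.4688°

wrap2=250.47_deg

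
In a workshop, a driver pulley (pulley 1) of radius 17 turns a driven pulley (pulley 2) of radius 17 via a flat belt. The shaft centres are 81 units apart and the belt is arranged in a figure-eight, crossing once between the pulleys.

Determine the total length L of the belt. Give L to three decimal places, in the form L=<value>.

crossed belt: β = asin((r1+r2)/C) = asin(34/81) = 24.8190°
wrap1 = wrap2 = π + 2β = 229.6380°
tangent length = C·cosβ = 73.5187
L = (r1+r2)·wrap + 2·C·cosβ = 34·4.0079 + 2·73.5187 = 283.3073

L=283.307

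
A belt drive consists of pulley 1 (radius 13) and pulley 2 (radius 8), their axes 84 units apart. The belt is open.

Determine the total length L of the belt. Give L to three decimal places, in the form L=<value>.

L=234.271

open belt: β = asin((r2−r1)/C) = asin(-5/84) = -3.4125°
wrap1 = π − 2β = 186.8250°
wrap2 = π + 2β = 173.1750°
tangent length = C·cosβ = 83.8511
L = r1·wrap1 + r2·wrap2 + 2·C·cosβ = 13·3.2607 + 8·3.0225 + 2·83.8511 = 234.2712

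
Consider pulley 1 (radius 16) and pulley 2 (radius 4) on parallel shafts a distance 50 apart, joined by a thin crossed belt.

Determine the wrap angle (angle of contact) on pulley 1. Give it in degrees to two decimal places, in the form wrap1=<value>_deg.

wrap1=227.16_deg

crossed belt: β = asin((r1+r2)/C) = asin(20/50) = 23.5782°
wrap1 = wrap2 = π + 2β = 227.1564°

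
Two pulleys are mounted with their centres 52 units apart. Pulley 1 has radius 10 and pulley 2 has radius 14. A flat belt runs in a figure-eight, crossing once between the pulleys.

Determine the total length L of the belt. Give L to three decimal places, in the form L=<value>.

L=190.686

crossed belt: β = asin((r1+r2)/C) = asin(24/52) = 27.4864°
wrap1 = wrap2 = π + 2β = 234.9729°
tangent length = C·cosβ = 46.1303
L = (r1+r2)·wrap + 2·C·cosβ = 24·4.1010 + 2·46.1303 = 190.6857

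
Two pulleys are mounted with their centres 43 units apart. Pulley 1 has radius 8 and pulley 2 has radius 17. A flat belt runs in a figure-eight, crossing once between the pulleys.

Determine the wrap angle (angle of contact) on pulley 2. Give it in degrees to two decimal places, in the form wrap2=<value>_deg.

crossed belt: β = asin((r1+r2)/C) = asin(25/43) = 35.5487°
wrap1 = wrap2 = π + 2β = 251.0975°

wrap2=251.10_deg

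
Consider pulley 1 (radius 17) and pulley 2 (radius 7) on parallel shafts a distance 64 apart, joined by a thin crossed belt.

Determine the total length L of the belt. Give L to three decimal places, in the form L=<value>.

L=212.508

crossed belt: β = asin((r1+r2)/C) = asin(24/64) = 22.0243°
wrap1 = wrap2 = π + 2β = 224.0486°
tangent length = C·cosβ = 59.3296
L = (r1+r2)·wrap + 2·C·cosβ = 24·3.9104 + 2·59.3296 = 212.5084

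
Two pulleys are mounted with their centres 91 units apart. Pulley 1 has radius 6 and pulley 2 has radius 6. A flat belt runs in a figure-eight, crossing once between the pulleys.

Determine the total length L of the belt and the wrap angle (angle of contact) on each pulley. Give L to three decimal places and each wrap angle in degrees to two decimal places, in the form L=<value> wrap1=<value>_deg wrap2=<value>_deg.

L=221.284 wrap1=195.16_deg wrap2=195.16_deg

crossed belt: β = asin((r1+r2)/C) = asin(12/91) = 7.5776°
wrap1 = wrap2 = π + 2β = 195.1551°
tangent length = C·cosβ = 90.2053
L = (r1+r2)·wrap + 2·C·cosβ = 12·3.4061 + 2·90.2053 = 221.2838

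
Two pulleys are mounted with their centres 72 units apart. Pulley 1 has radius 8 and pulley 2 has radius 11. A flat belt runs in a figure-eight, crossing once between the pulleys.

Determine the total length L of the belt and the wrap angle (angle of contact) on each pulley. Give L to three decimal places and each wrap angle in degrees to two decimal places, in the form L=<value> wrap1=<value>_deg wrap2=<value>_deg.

crossed belt: β = asin((r1+r2)/C) = asin(19/72) = 15.3009°
wrap1 = wrap2 = π + 2β = 210.6019°
tangent length = C·cosβ = 69.4478
L = (r1+r2)·wrap + 2·C·cosβ = 19·3.6757 + 2·69.4478 = 208.7339

L=208.734 wrap1=210.60_deg wrap2=210.60_deg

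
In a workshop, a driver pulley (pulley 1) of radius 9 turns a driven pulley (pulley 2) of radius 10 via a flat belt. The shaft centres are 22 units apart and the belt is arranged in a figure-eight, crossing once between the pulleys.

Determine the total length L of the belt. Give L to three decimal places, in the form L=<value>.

crossed belt: β = asin((r1+r2)/C) = asin(19/22) = 59.7274°
wrap1 = wrap2 = π + 2β = 299.4547°
tangent length = C·cosβ = 11.0905
L = (r1+r2)·wrap + 2·C·cosβ = 19·5.2265 + 2·11.0905 = 121.4840

L=121.484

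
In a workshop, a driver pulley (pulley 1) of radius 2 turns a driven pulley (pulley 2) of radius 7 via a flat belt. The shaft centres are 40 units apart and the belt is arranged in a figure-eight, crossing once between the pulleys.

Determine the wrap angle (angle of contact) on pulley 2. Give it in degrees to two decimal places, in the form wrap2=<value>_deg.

wrap2=206.01_deg

crossed belt: β = asin((r1+r2)/C) = asin(9/40) = 13.0029°
wrap1 = wrap2 = π + 2β = 206.0058°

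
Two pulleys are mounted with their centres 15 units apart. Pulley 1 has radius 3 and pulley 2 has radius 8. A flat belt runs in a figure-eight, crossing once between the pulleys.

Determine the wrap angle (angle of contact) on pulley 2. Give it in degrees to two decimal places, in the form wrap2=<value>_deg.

crossed belt: β = asin((r1+r2)/C) = asin(11/15) = 47.1666°
wrap1 = wrap2 = π + 2β = 274.3331°

wrap2=274.33_deg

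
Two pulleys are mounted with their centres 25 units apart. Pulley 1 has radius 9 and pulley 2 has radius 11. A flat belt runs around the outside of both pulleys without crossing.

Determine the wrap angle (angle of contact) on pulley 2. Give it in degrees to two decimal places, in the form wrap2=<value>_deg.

wrap2=189.18_deg

open belt: β = asin((r2−r1)/C) = asin(2/25) = 4.5886°
wrap1 = π − 2β = 170.8229°
wrap2 = π + 2β = 189.1771°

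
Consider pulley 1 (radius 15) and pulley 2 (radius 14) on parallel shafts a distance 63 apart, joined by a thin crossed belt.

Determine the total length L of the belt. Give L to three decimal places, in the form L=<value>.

L=230.708

crossed belt: β = asin((r1+r2)/C) = asin(29/63) = 27.4076°
wrap1 = wrap2 = π + 2β = 234.8152°
tangent length = C·cosβ = 55.9285
L = (r1+r2)·wrap + 2·C·cosβ = 29·4.0983 + 2·55.9285 = 230.7077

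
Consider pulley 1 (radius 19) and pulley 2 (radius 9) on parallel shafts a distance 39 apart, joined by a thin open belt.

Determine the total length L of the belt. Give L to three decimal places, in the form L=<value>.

open belt: β = asin((r2−r1)/C) = asin(-10/39) = -14.8572°
wrap1 = π − 2β = 209.7143°
wrap2 = π + 2β = 150.2857°
tangent length = C·cosβ = 37.6962
L = r1·wrap1 + r2·wrap2 + 2·C·cosβ = 19·3.6602 + 9·2.6230 + 2·37.6962 = 168.5430

L=168.543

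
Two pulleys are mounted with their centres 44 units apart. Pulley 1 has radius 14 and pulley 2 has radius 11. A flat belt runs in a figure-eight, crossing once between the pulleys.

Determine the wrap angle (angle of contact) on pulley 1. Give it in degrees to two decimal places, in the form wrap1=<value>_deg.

wrap1=249.25_deg

crossed belt: β = asin((r1+r2)/C) = asin(25/44) = 34.6235°
wrap1 = wrap2 = π + 2β = 249.2471°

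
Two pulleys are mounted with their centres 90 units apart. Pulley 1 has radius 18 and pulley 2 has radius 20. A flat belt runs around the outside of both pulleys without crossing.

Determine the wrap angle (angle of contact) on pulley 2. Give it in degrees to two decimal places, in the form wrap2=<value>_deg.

open belt: β = asin((r2−r1)/C) = asin(2/90) = 1.2733°
wrap1 = π − 2β = 177.4533°
wrap2 = π + 2β = 182.5467°

wrap2=182.55_deg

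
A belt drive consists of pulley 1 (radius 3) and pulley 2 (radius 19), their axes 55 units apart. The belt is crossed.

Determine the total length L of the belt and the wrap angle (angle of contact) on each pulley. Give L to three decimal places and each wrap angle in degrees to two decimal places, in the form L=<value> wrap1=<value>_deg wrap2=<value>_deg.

crossed belt: β = asin((r1+r2)/C) = asin(22/55) = 23.5782°
wrap1 = wrap2 = π + 2β = 227.1564°
tangent length = C·cosβ = 50.4083
L = (r1+r2)·wrap + 2·C·cosβ = 22·3.9646 + 2·50.4083 = 188.0384

L=188.038 wrap1=227.16_deg wrap2=227.16_deg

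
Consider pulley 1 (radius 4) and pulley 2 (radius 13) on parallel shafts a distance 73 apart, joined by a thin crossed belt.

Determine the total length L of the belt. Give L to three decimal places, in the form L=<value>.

L=203.384

crossed belt: β = asin((r1+r2)/C) = asin(17/73) = 13.4665°
wrap1 = wrap2 = π + 2β = 206.9330°
tangent length = C·cosβ = 70.9930
L = (r1+r2)·wrap + 2·C·cosβ = 17·3.6117 + 2·70.9930 = 203.3842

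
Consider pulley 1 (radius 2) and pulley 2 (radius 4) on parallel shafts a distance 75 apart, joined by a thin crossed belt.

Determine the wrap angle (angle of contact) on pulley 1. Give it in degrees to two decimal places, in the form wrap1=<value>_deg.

wrap1=189.18_deg

crossed belt: β = asin((r1+r2)/C) = asin(6/75) = 4.5886°
wrap1 = wrap2 = π + 2β = 189.1771°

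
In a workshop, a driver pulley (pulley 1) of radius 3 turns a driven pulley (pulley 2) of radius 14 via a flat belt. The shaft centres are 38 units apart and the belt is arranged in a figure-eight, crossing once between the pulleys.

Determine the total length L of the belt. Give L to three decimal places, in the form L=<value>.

L=137.148

crossed belt: β = asin((r1+r2)/C) = asin(17/38) = 26.5750°
wrap1 = wrap2 = π + 2β = 233.1499°
tangent length = C·cosβ = 33.9853
L = (r1+r2)·wrap + 2·C·cosβ = 17·4.0692 + 2·33.9853 = 137.1476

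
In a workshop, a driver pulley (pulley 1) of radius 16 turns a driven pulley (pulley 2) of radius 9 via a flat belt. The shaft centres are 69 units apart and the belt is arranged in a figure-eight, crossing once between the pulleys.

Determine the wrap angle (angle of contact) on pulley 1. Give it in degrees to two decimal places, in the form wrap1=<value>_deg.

wrap1=222.49_deg

crossed belt: β = asin((r1+r2)/C) = asin(25/69) = 21.2427°
wrap1 = wrap2 = π + 2β = 222.4853°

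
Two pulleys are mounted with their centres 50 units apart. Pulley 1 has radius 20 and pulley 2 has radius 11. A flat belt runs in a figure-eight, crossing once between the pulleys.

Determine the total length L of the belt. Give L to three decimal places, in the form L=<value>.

crossed belt: β = asin((r1+r2)/C) = asin(31/50) = 38.3161°
wrap1 = wrap2 = π + 2β = 256.6323°
tangent length = C·cosβ = 39.2301
L = (r1+r2)·wrap + 2·C·cosβ = 31·4.4791 + 2·39.2301 = 217.3116

L=217.312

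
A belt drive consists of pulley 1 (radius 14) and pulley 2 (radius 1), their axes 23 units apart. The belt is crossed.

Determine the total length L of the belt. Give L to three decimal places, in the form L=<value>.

L=103.309

crossed belt: β = asin((r1+r2)/C) = asin(15/23) = 40.7057°
wrap1 = wrap2 = π + 2β = 261.4114°
tangent length = C·cosβ = 17.4356
L = (r1+r2)·wrap + 2·C·cosβ = 15·4.5625 + 2·17.4356 = 103.3085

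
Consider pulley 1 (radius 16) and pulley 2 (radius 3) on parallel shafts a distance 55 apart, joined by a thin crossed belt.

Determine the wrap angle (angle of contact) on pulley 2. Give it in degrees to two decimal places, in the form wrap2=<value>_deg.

crossed belt: β = asin((r1+r2)/C) = asin(19/55) = 20.2095°
wrap1 = wrap2 = π + 2β = 220.4191°

wrap2=220.42_deg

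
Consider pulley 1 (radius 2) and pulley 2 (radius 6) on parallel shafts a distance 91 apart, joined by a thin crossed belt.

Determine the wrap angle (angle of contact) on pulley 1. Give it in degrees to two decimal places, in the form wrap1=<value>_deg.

wrap1=190.09_deg

crossed belt: β = asin((r1+r2)/C) = asin(8/91) = 5.0435°
wrap1 = wrap2 = π + 2β = 190.0870°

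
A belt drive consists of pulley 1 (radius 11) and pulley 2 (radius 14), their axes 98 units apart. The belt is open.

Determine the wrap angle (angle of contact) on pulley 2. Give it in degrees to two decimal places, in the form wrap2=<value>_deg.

open belt: β = asin((r2−r1)/C) = asin(3/98) = 1.7542°
wrap1 = π − 2β = 176.4915°
wrap2 = π + 2β = 183.5085°

wrap2=183.51_deg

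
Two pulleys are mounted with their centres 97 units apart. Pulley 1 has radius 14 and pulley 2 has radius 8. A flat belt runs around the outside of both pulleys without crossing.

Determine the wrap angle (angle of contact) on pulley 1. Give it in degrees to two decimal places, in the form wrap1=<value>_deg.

open belt: β = asin((r2−r1)/C) = asin(-6/97) = -3.5463°
wrap1 = π − 2β = 187.0927°
wrap2 = π + 2β = 172.9073°

wrap1=187.09_deg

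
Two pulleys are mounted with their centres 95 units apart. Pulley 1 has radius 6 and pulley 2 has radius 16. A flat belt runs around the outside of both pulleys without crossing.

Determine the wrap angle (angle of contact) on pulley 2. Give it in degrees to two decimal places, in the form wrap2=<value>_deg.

wrap2=192.08_deg

open belt: β = asin((r2−r1)/C) = asin(10/95) = 6.0423°
wrap1 = π − 2β = 167.9153°
wrap2 = π + 2β = 192.0847°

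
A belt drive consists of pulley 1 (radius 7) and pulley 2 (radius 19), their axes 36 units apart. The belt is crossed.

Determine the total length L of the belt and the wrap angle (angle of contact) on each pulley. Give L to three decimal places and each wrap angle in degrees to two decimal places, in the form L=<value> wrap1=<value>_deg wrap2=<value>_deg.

crossed belt: β = asin((r1+r2)/C) = asin(26/36) = 46.2383°
wrap1 = wrap2 = π + 2β = 272.4765°
tangent length = C·cosβ = 24.8998
L = (r1+r2)·wrap + 2·C·cosβ = 26·4.7556 + 2·24.8998 = 173.4455

L=173.446 wrap1=272.48_deg wrap2=272.48_deg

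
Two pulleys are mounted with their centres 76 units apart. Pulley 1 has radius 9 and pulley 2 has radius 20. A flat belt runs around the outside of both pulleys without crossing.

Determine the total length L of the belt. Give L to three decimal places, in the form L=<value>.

open belt: β = asin((r2−r1)/C) = asin(11/76) = 8.3220°
wrap1 = π − 2β = 163.3559°
wrap2 = π + 2β = 196.6441°
tangent length = C·cosβ = 75.1997
L = r1·wrap1 + r2·wrap2 + 2·C·cosβ = 9·2.8511 + 20·3.4321 + 2·75.1997 = 244.7011

L=244.701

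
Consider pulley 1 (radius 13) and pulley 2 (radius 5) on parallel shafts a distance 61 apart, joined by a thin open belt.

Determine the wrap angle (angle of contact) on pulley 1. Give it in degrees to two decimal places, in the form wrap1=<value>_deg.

open belt: β = asin((r2−r1)/C) = asin(-8/61) = -7.5359°
wrap1 = π − 2β = 195.0718°
wrap2 = π + 2β = 164.9282°

wrap1=195.07_deg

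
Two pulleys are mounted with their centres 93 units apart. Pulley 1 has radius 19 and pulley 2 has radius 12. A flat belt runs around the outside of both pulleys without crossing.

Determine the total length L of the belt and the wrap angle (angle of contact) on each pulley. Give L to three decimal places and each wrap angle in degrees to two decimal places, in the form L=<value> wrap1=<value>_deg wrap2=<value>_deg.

open belt: β = asin((r2−r1)/C) = asin(-7/93) = -4.3167°
wrap1 = π − 2β = 188.6333°
wrap2 = π + 2β = 171.3667°
tangent length = C·cosβ = 92.7362
L = r1·wrap1 + r2·wrap2 + 2·C·cosβ = 19·3.2923 + 12·2.9909 + 2·92.7362 = 283.9165

L=283.917 wrap1=188.63_deg wrap2=171.37_deg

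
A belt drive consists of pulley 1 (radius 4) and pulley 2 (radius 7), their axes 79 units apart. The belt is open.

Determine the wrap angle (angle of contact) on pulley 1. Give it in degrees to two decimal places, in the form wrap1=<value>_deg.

open belt: β = asin((r2−r1)/C) = asin(3/79) = 2.1763°
wrap1 = π − 2β = 175.6474°
wrap2 = π + 2β = 184.3526°

wrap1=175.65_deg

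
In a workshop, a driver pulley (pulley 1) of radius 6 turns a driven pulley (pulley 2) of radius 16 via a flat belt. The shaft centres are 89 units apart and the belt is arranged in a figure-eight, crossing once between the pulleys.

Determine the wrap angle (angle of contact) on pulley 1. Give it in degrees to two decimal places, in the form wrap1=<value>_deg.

crossed belt: β = asin((r1+r2)/C) = asin(22/89) = 14.3114°
wrap1 = wrap2 = π + 2β = 208.6227°

wrap1=208.62_deg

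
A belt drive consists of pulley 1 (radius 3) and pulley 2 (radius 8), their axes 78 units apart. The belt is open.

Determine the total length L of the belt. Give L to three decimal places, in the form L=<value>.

L=190.878

open belt: β = asin((r2−r1)/C) = asin(5/78) = 3.6753°
wrap1 = π − 2β = 172.6493°
wrap2 = π + 2β = 187.3507°
tangent length = C·cosβ = 77.8396
L = r1·wrap1 + r2·wrap2 + 2·C·cosβ = 3·3.0133 + 8·3.2699 + 2·77.8396 = 190.8781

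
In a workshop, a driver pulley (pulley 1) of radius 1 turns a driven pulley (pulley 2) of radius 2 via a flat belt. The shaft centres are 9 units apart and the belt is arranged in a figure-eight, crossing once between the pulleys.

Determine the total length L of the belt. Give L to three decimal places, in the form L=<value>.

L=28.434

crossed belt: β = asin((r1+r2)/C) = asin(3/9) = 19.4712°
wrap1 = wrap2 = π + 2β = 218.9424°
tangent length = C·cosβ = 8.4853
L = (r1+r2)·wrap + 2·C·cosβ = 3·3.8213 + 2·8.4853 = 28.4344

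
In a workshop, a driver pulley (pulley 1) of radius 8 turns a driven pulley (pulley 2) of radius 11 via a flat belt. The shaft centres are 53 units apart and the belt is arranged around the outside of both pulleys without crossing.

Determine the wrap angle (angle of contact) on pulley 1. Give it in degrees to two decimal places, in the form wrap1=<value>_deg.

open belt: β = asin((r2−r1)/C) = asin(3/53) = 3.2449°
wrap1 = π − 2β = 173.5102°
wrap2 = π + 2β = 186.4898°

wrap1=173.51_deg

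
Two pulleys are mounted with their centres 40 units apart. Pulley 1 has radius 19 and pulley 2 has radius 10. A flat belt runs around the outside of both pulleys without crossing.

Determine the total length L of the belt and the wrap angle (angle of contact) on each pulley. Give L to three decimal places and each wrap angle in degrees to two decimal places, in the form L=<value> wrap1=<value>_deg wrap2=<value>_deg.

open belt: β = asin((r2−r1)/C) = asin(-9/40) = -13.0029°
wrap1 = π − 2β = 206.0058°
wrap2 = π + 2β = 153.9942°
tangent length = C·cosβ = 38.9744
L = r1·wrap1 + r2·wrap2 + 2·C·cosβ = 19·3.5955 + 10·2.6877 + 2·38.9744 = 173.1399

L=173.140 wrap1=206.01_deg wrap2=153.99_deg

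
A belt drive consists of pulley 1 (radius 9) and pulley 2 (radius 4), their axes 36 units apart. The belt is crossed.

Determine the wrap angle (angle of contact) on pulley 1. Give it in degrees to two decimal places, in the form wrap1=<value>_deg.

wrap1=222.34_deg

crossed belt: β = asin((r1+r2)/C) = asin(13/36) = 21.1684°
wrap1 = wrap2 = π + 2β = 222.3369°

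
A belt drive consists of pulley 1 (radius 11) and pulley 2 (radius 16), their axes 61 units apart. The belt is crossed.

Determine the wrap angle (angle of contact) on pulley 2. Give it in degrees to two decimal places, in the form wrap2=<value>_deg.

wrap2=232.54_deg

crossed belt: β = asin((r1+r2)/C) = asin(27/61) = 26.2714°
wrap1 = wrap2 = π + 2β = 232.5427°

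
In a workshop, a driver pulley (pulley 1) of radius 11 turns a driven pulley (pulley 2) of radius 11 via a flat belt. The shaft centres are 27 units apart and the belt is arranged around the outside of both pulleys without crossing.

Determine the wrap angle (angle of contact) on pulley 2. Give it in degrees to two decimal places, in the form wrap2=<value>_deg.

wrap2=180.00_deg

open belt: β = asin((r2−r1)/C) = asin(0/27) = 0.0000°
wrap1 = π − 2β = 180.0000°
wrap2 = π + 2β = 180.0000°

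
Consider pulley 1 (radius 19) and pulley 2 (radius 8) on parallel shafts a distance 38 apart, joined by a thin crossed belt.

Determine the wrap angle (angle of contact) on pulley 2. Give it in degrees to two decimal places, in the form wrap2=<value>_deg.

crossed belt: β = asin((r1+r2)/C) = asin(27/38) = 45.2778°
wrap1 = wrap2 = π + 2β = 270.5555°

wrap2=270.56_deg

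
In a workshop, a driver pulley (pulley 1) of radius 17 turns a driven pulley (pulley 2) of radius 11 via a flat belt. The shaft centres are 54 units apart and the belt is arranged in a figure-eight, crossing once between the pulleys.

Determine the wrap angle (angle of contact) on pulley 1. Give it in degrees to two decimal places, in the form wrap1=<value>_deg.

wrap1=242.47_deg

crossed belt: β = asin((r1+r2)/C) = asin(28/54) = 31.2329°
wrap1 = wrap2 = π + 2β = 242.4659°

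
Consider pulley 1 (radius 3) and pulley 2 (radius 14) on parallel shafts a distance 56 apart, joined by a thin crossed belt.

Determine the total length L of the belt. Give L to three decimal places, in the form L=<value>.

crossed belt: β = asin((r1+r2)/C) = asin(17/56) = 17.6722°
wrap1 = wrap2 = π + 2β = 215.3445°
tangent length = C·cosβ = 53.3573
L = (r1+r2)·wrap + 2·C·cosβ = 17·3.7585 + 2·53.3573 = 170.6086

L=170.609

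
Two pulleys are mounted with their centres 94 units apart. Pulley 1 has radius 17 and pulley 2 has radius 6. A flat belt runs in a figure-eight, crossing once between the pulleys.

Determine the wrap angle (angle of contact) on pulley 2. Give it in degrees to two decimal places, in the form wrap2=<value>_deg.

crossed belt: β = asin((r1+r2)/C) = asin(23/94) = 14.1630°
wrap1 = wrap2 = π + 2β = 208.3259°

wrap2=208.33_deg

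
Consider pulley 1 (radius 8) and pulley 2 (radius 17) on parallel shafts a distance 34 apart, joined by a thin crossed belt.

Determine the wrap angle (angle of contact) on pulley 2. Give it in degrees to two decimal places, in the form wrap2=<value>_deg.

wrap2=274.66_deg

crossed belt: β = asin((r1+r2)/C) = asin(25/34) = 47.3321°
wrap1 = wrap2 = π + 2β = 274.6641°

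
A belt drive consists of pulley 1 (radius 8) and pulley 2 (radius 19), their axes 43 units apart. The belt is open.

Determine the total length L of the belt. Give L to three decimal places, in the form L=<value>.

open belt: β = asin((r2−r1)/C) = asin(11/43) = 14.8218°
wrap1 = π − 2β = 150.3564°
wrap2 = π + 2β = 209.6436°
tangent length = C·cosβ = 41.5692
L = r1·wrap1 + r2·wrap2 + 2·C·cosβ = 8·2.6242 + 19·3.6590 + 2·41.5692 = 173.6526

L=173.653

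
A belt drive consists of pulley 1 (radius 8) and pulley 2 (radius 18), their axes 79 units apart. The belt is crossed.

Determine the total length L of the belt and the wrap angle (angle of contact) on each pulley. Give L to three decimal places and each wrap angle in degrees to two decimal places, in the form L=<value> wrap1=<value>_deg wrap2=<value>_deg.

L=248.318 wrap1=218.43_deg wrap2=218.43_deg

crossed belt: β = asin((r1+r2)/C) = asin(26/79) = 19.2150°
wrap1 = wrap2 = π + 2β = 218.4300°
tangent length = C·cosβ = 74.5989
L = (r1+r2)·wrap + 2·C·cosβ = 26·3.8123 + 2·74.5989 = 248.3182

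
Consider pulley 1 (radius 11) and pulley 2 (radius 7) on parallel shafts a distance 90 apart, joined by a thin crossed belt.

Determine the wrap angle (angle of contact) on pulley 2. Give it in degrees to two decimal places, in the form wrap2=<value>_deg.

crossed belt: β = asin((r1+r2)/C) = asin(18/90) = 11.5370°
wrap1 = wrap2 = π + 2β = 203.0739°

wrap2=203.07_deg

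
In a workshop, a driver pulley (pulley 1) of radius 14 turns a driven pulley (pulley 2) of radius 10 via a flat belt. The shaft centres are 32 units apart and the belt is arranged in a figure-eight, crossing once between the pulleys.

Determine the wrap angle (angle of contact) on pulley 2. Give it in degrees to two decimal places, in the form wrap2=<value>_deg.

crossed belt: β = asin((r1+r2)/C) = asin(24/32) = 48.5904°
wrap1 = wrap2 = π + 2β = 277.1808°

wrap2=277.18_deg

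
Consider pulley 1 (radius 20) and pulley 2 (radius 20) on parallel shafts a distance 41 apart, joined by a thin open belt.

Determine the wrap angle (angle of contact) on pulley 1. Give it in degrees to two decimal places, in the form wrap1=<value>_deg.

wrap1=180.00_deg

open belt: β = asin((r2−r1)/C) = asin(0/41) = 0.0000°
wrap1 = π − 2β = 180.0000°
wrap2 = π + 2β = 180.0000°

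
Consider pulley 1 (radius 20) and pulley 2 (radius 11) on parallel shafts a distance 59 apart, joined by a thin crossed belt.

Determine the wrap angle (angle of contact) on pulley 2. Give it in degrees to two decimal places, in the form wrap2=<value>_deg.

wrap2=243.39_deg

crossed belt: β = asin((r1+r2)/C) = asin(31/59) = 31.6968°
wrap1 = wrap2 = π + 2β = 243.3935°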